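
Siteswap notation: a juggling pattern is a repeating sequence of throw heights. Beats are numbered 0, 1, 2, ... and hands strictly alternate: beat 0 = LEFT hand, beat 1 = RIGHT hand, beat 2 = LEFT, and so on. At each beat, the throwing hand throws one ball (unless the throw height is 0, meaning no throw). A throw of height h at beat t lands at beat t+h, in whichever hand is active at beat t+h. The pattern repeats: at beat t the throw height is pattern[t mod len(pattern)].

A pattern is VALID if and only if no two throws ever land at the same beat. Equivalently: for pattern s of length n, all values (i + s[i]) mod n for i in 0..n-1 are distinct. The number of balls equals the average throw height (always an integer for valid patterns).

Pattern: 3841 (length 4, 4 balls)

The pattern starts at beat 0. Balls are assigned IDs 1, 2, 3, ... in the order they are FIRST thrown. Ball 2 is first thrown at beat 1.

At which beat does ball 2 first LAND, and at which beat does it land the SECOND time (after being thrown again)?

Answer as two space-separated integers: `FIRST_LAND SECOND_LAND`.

Beat 0 (L): throw ball1 h=3 -> lands@3:R; in-air after throw: [b1@3:R]
Beat 1 (R): throw ball2 h=8 -> lands@9:R; in-air after throw: [b1@3:R b2@9:R]
Beat 2 (L): throw ball3 h=4 -> lands@6:L; in-air after throw: [b1@3:R b3@6:L b2@9:R]
Beat 3 (R): throw ball1 h=1 -> lands@4:L; in-air after throw: [b1@4:L b3@6:L b2@9:R]
Beat 4 (L): throw ball1 h=3 -> lands@7:R; in-air after throw: [b3@6:L b1@7:R b2@9:R]
Beat 5 (R): throw ball4 h=8 -> lands@13:R; in-air after throw: [b3@6:L b1@7:R b2@9:R b4@13:R]
Beat 6 (L): throw ball3 h=4 -> lands@10:L; in-air after throw: [b1@7:R b2@9:R b3@10:L b4@13:R]
Beat 7 (R): throw ball1 h=1 -> lands@8:L; in-air after throw: [b1@8:L b2@9:R b3@10:L b4@13:R]
Beat 8 (L): throw ball1 h=3 -> lands@11:R; in-air after throw: [b2@9:R b3@10:L b1@11:R b4@13:R]
Beat 9 (R): throw ball2 h=8 -> lands@17:R; in-air after throw: [b3@10:L b1@11:R b4@13:R b2@17:R]
Beat 10 (L): throw ball3 h=4 -> lands@14:L; in-air after throw: [b1@11:R b4@13:R b3@14:L b2@17:R]
Beat 11 (R): throw ball1 h=1 -> lands@12:L; in-air after throw: [b1@12:L b4@13:R b3@14:L b2@17:R]
Beat 12 (L): throw ball1 h=3 -> lands@15:R; in-air after throw: [b4@13:R b3@14:L b1@15:R b2@17:R]
Ball 2: thrown@1 h=8 -> first land @9; rethrown@9 h=8 -> second land @17

Answer: 9 17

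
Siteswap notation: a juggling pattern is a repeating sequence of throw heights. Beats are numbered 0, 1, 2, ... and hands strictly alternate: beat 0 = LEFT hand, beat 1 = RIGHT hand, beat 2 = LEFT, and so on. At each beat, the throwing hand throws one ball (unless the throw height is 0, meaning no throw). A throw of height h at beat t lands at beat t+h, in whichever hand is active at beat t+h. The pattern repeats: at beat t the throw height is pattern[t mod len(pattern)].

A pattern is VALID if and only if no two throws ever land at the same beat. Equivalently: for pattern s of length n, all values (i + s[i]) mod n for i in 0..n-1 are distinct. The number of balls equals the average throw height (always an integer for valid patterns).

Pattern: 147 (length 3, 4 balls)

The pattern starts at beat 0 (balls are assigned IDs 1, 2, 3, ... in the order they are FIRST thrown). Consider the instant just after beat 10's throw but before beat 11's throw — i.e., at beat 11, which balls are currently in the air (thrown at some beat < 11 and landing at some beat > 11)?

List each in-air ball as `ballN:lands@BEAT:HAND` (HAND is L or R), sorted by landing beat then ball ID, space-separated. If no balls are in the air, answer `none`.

Answer: ball1:lands@12:L ball2:lands@14:L ball3:lands@15:R

Derivation:
Beat 0 (L): throw ball1 h=1 -> lands@1:R; in-air after throw: [b1@1:R]
Beat 1 (R): throw ball1 h=4 -> lands@5:R; in-air after throw: [b1@5:R]
Beat 2 (L): throw ball2 h=7 -> lands@9:R; in-air after throw: [b1@5:R b2@9:R]
Beat 3 (R): throw ball3 h=1 -> lands@4:L; in-air after throw: [b3@4:L b1@5:R b2@9:R]
Beat 4 (L): throw ball3 h=4 -> lands@8:L; in-air after throw: [b1@5:R b3@8:L b2@9:R]
Beat 5 (R): throw ball1 h=7 -> lands@12:L; in-air after throw: [b3@8:L b2@9:R b1@12:L]
Beat 6 (L): throw ball4 h=1 -> lands@7:R; in-air after throw: [b4@7:R b3@8:L b2@9:R b1@12:L]
Beat 7 (R): throw ball4 h=4 -> lands@11:R; in-air after throw: [b3@8:L b2@9:R b4@11:R b1@12:L]
Beat 8 (L): throw ball3 h=7 -> lands@15:R; in-air after throw: [b2@9:R b4@11:R b1@12:L b3@15:R]
Beat 9 (R): throw ball2 h=1 -> lands@10:L; in-air after throw: [b2@10:L b4@11:R b1@12:L b3@15:R]
Beat 10 (L): throw ball2 h=4 -> lands@14:L; in-air after throw: [b4@11:R b1@12:L b2@14:L b3@15:R]
Beat 11 (R): throw ball4 h=7 -> lands@18:L; in-air after throw: [b1@12:L b2@14:L b3@15:R b4@18:L]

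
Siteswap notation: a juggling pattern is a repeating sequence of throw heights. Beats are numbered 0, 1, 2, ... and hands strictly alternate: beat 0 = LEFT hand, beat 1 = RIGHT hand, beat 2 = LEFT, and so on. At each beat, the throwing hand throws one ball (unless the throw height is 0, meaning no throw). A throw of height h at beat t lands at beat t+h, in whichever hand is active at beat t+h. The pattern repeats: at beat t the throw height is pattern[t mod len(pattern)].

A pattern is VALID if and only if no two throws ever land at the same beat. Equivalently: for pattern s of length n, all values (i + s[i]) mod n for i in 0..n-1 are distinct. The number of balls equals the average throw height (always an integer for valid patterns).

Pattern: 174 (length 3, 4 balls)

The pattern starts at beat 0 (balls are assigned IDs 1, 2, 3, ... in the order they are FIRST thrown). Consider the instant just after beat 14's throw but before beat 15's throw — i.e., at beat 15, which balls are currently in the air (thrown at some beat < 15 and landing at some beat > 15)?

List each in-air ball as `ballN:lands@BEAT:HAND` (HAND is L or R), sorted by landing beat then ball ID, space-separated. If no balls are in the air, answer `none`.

Answer: ball4:lands@17:R ball2:lands@18:L ball1:lands@20:L

Derivation:
Beat 0 (L): throw ball1 h=1 -> lands@1:R; in-air after throw: [b1@1:R]
Beat 1 (R): throw ball1 h=7 -> lands@8:L; in-air after throw: [b1@8:L]
Beat 2 (L): throw ball2 h=4 -> lands@6:L; in-air after throw: [b2@6:L b1@8:L]
Beat 3 (R): throw ball3 h=1 -> lands@4:L; in-air after throw: [b3@4:L b2@6:L b1@8:L]
Beat 4 (L): throw ball3 h=7 -> lands@11:R; in-air after throw: [b2@6:L b1@8:L b3@11:R]
Beat 5 (R): throw ball4 h=4 -> lands@9:R; in-air after throw: [b2@6:L b1@8:L b4@9:R b3@11:R]
Beat 6 (L): throw ball2 h=1 -> lands@7:R; in-air after throw: [b2@7:R b1@8:L b4@9:R b3@11:R]
Beat 7 (R): throw ball2 h=7 -> lands@14:L; in-air after throw: [b1@8:L b4@9:R b3@11:R b2@14:L]
Beat 8 (L): throw ball1 h=4 -> lands@12:L; in-air after throw: [b4@9:R b3@11:R b1@12:L b2@14:L]
Beat 9 (R): throw ball4 h=1 -> lands@10:L; in-air after throw: [b4@10:L b3@11:R b1@12:L b2@14:L]
Beat 10 (L): throw ball4 h=7 -> lands@17:R; in-air after throw: [b3@11:R b1@12:L b2@14:L b4@17:R]
Beat 11 (R): throw ball3 h=4 -> lands@15:R; in-air after throw: [b1@12:L b2@14:L b3@15:R b4@17:R]
Beat 12 (L): throw ball1 h=1 -> lands@13:R; in-air after throw: [b1@13:R b2@14:L b3@15:R b4@17:R]
Beat 13 (R): throw ball1 h=7 -> lands@20:L; in-air after throw: [b2@14:L b3@15:R b4@17:R b1@20:L]
Beat 14 (L): throw ball2 h=4 -> lands@18:L; in-air after throw: [b3@15:R b4@17:R b2@18:L b1@20:L]
Beat 15 (R): throw ball3 h=1 -> lands@16:L; in-air after throw: [b3@16:L b4@17:R b2@18:L b1@20:L]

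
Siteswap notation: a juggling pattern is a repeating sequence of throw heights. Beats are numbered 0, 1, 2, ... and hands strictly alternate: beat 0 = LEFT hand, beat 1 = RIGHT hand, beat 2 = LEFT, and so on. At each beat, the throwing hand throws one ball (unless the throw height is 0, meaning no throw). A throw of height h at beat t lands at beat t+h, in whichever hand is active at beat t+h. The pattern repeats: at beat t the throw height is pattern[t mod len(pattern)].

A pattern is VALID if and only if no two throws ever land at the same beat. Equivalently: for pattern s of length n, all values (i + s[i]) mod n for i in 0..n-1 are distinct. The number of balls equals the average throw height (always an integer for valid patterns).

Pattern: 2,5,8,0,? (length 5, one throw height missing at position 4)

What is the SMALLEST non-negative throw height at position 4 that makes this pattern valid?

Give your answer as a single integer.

i=0: (0 + 2) mod 5 = 2
i=1: (1 + 5) mod 5 = 1
i=2: (2 + 8) mod 5 = 0
i=3: (3 + 0) mod 5 = 3
i=4: s[i]=? (unknown)
Known residues: [0, 1, 2, 3]; need a permutation of 0..4, so missing residue r = 4
Need (4 + s) mod 5 = 4; smallest s = (4 - 4) mod 5 = 0

Answer: 0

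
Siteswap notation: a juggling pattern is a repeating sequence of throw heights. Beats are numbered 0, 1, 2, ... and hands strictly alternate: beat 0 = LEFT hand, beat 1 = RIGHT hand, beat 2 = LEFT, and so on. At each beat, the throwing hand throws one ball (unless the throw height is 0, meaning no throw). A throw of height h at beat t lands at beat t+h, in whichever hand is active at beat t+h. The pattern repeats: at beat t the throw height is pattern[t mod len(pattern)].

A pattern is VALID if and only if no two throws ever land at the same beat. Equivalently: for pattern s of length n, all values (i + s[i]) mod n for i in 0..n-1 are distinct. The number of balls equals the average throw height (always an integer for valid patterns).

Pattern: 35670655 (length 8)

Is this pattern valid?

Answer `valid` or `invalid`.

i=0: (i + s[i]) mod n = (0 + 3) mod 8 = 3
i=1: (i + s[i]) mod n = (1 + 5) mod 8 = 6
i=2: (i + s[i]) mod n = (2 + 6) mod 8 = 0
i=3: (i + s[i]) mod n = (3 + 7) mod 8 = 2
i=4: (i + s[i]) mod n = (4 + 0) mod 8 = 4
i=5: (i + s[i]) mod n = (5 + 6) mod 8 = 3
i=6: (i + s[i]) mod n = (6 + 5) mod 8 = 3
i=7: (i + s[i]) mod n = (7 + 5) mod 8 = 4
Residues: [3, 6, 0, 2, 4, 3, 3, 4], distinct: False

Answer: invalid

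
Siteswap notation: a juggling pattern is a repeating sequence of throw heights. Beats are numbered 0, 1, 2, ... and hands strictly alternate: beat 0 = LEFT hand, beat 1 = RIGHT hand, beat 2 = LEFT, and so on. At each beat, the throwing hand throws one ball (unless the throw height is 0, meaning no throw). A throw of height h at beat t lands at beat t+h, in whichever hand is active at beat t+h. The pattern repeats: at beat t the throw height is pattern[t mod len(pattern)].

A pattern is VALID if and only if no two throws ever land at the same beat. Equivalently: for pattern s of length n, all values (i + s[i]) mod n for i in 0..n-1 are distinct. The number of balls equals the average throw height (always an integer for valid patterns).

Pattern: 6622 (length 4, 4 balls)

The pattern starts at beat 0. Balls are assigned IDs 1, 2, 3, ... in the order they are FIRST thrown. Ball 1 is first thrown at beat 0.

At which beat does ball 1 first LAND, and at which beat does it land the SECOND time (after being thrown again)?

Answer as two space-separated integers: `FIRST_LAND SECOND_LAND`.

Beat 0 (L): throw ball1 h=6 -> lands@6:L; in-air after throw: [b1@6:L]
Beat 1 (R): throw ball2 h=6 -> lands@7:R; in-air after throw: [b1@6:L b2@7:R]
Beat 2 (L): throw ball3 h=2 -> lands@4:L; in-air after throw: [b3@4:L b1@6:L b2@7:R]
Beat 3 (R): throw ball4 h=2 -> lands@5:R; in-air after throw: [b3@4:L b4@5:R b1@6:L b2@7:R]
Beat 4 (L): throw ball3 h=6 -> lands@10:L; in-air after throw: [b4@5:R b1@6:L b2@7:R b3@10:L]
Beat 5 (R): throw ball4 h=6 -> lands@11:R; in-air after throw: [b1@6:L b2@7:R b3@10:L b4@11:R]
Beat 6 (L): throw ball1 h=2 -> lands@8:L; in-air after throw: [b2@7:R b1@8:L b3@10:L b4@11:R]
Beat 7 (R): throw ball2 h=2 -> lands@9:R; in-air after throw: [b1@8:L b2@9:R b3@10:L b4@11:R]
Beat 8 (L): throw ball1 h=6 -> lands@14:L; in-air after throw: [b2@9:R b3@10:L b4@11:R b1@14:L]
Ball 1: thrown@0 h=6 -> first land @6; rethrown@6 h=2 -> second land @8

Answer: 6 8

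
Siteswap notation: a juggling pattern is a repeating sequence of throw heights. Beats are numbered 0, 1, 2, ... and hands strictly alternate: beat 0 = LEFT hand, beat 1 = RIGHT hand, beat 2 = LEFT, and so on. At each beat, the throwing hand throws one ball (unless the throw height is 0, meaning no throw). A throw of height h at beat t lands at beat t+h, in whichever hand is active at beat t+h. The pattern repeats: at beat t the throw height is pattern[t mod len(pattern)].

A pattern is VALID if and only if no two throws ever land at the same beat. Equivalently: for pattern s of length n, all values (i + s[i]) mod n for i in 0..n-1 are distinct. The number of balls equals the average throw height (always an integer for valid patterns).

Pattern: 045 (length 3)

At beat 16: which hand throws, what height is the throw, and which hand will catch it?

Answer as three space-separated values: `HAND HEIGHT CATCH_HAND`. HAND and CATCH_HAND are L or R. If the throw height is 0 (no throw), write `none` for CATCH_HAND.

Beat 16: 16 mod 2 = 0, so hand = L
Throw height = pattern[16 mod 3] = pattern[1] = 4
Lands at beat 16+4=20, 20 mod 2 = 0, so catch hand = L

Answer: L 4 L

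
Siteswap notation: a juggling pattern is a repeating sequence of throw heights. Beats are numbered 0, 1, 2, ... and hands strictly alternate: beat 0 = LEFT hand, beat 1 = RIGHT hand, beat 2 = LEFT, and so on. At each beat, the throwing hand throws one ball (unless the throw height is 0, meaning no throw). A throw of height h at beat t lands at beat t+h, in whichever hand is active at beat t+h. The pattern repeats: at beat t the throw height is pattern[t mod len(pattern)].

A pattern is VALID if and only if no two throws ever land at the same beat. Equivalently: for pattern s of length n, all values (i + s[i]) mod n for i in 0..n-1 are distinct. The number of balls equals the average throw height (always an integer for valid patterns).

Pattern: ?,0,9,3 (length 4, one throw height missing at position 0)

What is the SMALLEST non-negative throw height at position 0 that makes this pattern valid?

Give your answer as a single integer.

Answer: 0

Derivation:
i=0: s[i]=? (unknown)
i=1: (1 + 0) mod 4 = 1
i=2: (2 + 9) mod 4 = 3
i=3: (3 + 3) mod 4 = 2
Known residues: [1, 2, 3]; need a permutation of 0..3, so missing residue r = 0
Need (0 + s) mod 4 = 0; smallest s = (0 - 0) mod 4 = 0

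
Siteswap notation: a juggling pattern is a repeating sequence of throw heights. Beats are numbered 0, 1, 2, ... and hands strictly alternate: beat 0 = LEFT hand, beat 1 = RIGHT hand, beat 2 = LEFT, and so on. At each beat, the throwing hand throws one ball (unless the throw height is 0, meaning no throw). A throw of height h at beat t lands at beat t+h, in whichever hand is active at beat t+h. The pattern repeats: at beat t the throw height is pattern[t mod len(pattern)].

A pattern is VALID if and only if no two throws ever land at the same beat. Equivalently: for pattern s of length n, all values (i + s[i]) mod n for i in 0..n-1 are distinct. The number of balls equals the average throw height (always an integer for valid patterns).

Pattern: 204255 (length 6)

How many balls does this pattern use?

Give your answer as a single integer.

Pattern = [2, 0, 4, 2, 5, 5], length n = 6
  position 0: throw height = 2, running sum = 2
  position 1: throw height = 0, running sum = 2
  position 2: throw height = 4, running sum = 6
  position 3: throw height = 2, running sum = 8
  position 4: throw height = 5, running sum = 13
  position 5: throw height = 5, running sum = 18
Total sum = 18; balls = sum / n = 18 / 6 = 3

Answer: 3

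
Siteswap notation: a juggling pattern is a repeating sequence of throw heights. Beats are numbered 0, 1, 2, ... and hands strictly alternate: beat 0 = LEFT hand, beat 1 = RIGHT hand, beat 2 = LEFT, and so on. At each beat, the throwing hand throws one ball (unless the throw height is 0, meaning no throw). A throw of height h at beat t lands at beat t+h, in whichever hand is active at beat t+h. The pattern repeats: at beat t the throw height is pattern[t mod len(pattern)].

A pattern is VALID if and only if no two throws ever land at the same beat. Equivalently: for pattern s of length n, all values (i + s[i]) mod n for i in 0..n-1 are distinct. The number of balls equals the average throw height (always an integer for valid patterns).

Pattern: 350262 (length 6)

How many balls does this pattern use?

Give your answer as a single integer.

Answer: 3

Derivation:
Pattern = [3, 5, 0, 2, 6, 2], length n = 6
  position 0: throw height = 3, running sum = 3
  position 1: throw height = 5, running sum = 8
  position 2: throw height = 0, running sum = 8
  position 3: throw height = 2, running sum = 10
  position 4: throw height = 6, running sum = 16
  position 5: throw height = 2, running sum = 18
Total sum = 18; balls = sum / n = 18 / 6 = 3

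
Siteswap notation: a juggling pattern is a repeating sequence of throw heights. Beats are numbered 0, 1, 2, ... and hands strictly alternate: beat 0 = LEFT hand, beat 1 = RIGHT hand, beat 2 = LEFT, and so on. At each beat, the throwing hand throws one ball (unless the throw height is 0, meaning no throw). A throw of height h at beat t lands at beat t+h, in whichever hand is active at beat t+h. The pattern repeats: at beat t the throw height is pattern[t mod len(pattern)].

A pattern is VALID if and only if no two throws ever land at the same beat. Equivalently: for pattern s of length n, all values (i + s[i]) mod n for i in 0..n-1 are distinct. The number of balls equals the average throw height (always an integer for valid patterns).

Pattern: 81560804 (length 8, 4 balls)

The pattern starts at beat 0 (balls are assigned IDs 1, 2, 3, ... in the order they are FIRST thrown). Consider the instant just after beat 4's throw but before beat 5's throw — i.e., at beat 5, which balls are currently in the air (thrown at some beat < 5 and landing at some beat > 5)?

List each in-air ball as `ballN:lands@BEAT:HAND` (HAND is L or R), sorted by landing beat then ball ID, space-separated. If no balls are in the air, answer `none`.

Answer: ball2:lands@7:R ball1:lands@8:L ball3:lands@9:R

Derivation:
Beat 0 (L): throw ball1 h=8 -> lands@8:L; in-air after throw: [b1@8:L]
Beat 1 (R): throw ball2 h=1 -> lands@2:L; in-air after throw: [b2@2:L b1@8:L]
Beat 2 (L): throw ball2 h=5 -> lands@7:R; in-air after throw: [b2@7:R b1@8:L]
Beat 3 (R): throw ball3 h=6 -> lands@9:R; in-air after throw: [b2@7:R b1@8:L b3@9:R]
Beat 5 (R): throw ball4 h=8 -> lands@13:R; in-air after throw: [b2@7:R b1@8:L b3@9:R b4@13:R]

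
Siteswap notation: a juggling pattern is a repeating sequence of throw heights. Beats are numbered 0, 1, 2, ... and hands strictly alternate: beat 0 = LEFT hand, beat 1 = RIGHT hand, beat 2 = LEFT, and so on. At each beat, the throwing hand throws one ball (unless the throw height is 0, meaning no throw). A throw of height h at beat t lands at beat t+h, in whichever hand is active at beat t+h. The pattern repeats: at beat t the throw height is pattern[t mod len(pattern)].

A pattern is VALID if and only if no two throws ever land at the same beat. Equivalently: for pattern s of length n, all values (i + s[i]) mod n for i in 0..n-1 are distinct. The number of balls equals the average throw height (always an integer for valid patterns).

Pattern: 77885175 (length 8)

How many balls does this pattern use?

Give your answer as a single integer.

Pattern = [7, 7, 8, 8, 5, 1, 7, 5], length n = 8
  position 0: throw height = 7, running sum = 7
  position 1: throw height = 7, running sum = 14
  position 2: throw height = 8, running sum = 22
  position 3: throw height = 8, running sum = 30
  position 4: throw height = 5, running sum = 35
  position 5: throw height = 1, running sum = 36
  position 6: throw height = 7, running sum = 43
  position 7: throw height = 5, running sum = 48
Total sum = 48; balls = sum / n = 48 / 8 = 6

Answer: 6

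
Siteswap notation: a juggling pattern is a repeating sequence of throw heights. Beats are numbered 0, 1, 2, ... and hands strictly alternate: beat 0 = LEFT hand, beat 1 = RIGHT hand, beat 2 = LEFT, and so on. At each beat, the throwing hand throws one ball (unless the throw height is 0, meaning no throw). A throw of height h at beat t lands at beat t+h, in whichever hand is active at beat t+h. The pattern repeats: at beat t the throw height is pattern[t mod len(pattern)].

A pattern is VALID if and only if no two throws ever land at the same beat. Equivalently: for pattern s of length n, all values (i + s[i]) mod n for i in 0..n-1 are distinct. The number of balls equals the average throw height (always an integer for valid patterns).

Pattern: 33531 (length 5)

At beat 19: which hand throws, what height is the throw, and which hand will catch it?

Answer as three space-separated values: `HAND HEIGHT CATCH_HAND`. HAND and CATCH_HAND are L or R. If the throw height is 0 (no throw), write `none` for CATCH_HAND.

Answer: R 1 L

Derivation:
Beat 19: 19 mod 2 = 1, so hand = R
Throw height = pattern[19 mod 5] = pattern[4] = 1
Lands at beat 19+1=20, 20 mod 2 = 0, so catch hand = L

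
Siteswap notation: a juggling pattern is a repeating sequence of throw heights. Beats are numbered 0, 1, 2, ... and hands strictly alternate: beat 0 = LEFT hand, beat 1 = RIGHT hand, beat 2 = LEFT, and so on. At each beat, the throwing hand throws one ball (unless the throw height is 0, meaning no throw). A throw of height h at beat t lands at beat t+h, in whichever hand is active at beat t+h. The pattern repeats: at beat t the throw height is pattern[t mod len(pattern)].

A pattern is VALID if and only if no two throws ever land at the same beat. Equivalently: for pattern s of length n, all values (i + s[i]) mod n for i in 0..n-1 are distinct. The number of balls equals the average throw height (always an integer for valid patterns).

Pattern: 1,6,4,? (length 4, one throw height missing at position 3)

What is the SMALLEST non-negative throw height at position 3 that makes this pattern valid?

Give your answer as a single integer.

i=0: (0 + 1) mod 4 = 1
i=1: (1 + 6) mod 4 = 3
i=2: (2 + 4) mod 4 = 2
i=3: s[i]=? (unknown)
Known residues: [1, 2, 3]; need a permutation of 0..3, so missing residue r = 0
Need (3 + s) mod 4 = 0; smallest s = (0 - 3) mod 4 = 1

Answer: 1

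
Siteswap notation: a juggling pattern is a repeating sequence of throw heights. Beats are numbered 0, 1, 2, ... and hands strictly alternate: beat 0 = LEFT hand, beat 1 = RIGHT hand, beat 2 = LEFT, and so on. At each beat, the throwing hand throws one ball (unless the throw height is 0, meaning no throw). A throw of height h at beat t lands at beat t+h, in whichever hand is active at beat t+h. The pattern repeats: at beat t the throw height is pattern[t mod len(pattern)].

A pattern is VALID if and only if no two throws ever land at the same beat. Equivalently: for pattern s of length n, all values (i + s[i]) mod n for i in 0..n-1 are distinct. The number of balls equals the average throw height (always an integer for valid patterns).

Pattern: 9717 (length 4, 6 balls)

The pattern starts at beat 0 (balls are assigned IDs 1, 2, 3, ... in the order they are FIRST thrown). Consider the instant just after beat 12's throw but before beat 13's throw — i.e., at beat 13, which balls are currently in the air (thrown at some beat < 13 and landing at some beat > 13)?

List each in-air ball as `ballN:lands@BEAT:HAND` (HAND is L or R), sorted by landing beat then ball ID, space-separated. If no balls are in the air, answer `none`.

Beat 0 (L): throw ball1 h=9 -> lands@9:R; in-air after throw: [b1@9:R]
Beat 1 (R): throw ball2 h=7 -> lands@8:L; in-air after throw: [b2@8:L b1@9:R]
Beat 2 (L): throw ball3 h=1 -> lands@3:R; in-air after throw: [b3@3:R b2@8:L b1@9:R]
Beat 3 (R): throw ball3 h=7 -> lands@10:L; in-air after throw: [b2@8:L b1@9:R b3@10:L]
Beat 4 (L): throw ball4 h=9 -> lands@13:R; in-air after throw: [b2@8:L b1@9:R b3@10:L b4@13:R]
Beat 5 (R): throw ball5 h=7 -> lands@12:L; in-air after throw: [b2@8:L b1@9:R b3@10:L b5@12:L b4@13:R]
Beat 6 (L): throw ball6 h=1 -> lands@7:R; in-air after throw: [b6@7:R b2@8:L b1@9:R b3@10:L b5@12:L b4@13:R]
Beat 7 (R): throw ball6 h=7 -> lands@14:L; in-air after throw: [b2@8:L b1@9:R b3@10:L b5@12:L b4@13:R b6@14:L]
Beat 8 (L): throw ball2 h=9 -> lands@17:R; in-air after throw: [b1@9:R b3@10:L b5@12:L b4@13:R b6@14:L b2@17:R]
Beat 9 (R): throw ball1 h=7 -> lands@16:L; in-air after throw: [b3@10:L b5@12:L b4@13:R b6@14:L b1@16:L b2@17:R]
Beat 10 (L): throw ball3 h=1 -> lands@11:R; in-air after throw: [b3@11:R b5@12:L b4@13:R b6@14:L b1@16:L b2@17:R]
Beat 11 (R): throw ball3 h=7 -> lands@18:L; in-air after throw: [b5@12:L b4@13:R b6@14:L b1@16:L b2@17:R b3@18:L]
Beat 12 (L): throw ball5 h=9 -> lands@21:R; in-air after throw: [b4@13:R b6@14:L b1@16:L b2@17:R b3@18:L b5@21:R]
Beat 13 (R): throw ball4 h=7 -> lands@20:L; in-air after throw: [b6@14:L b1@16:L b2@17:R b3@18:L b4@20:L b5@21:R]

Answer: ball6:lands@14:L ball1:lands@16:L ball2:lands@17:R ball3:lands@18:L ball5:lands@21:R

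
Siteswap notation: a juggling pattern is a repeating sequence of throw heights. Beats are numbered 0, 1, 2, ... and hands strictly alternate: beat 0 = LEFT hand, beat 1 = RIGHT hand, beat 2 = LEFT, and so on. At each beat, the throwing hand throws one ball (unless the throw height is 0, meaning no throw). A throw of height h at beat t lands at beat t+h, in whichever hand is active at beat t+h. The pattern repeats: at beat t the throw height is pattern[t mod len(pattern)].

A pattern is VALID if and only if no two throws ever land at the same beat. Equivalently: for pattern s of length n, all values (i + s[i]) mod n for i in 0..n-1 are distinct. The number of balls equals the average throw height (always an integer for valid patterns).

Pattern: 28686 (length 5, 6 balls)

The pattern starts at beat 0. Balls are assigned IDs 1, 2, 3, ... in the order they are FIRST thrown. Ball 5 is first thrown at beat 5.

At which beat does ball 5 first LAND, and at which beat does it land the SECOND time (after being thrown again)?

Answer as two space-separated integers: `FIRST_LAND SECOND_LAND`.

Answer: 7 13

Derivation:
Beat 0 (L): throw ball1 h=2 -> lands@2:L; in-air after throw: [b1@2:L]
Beat 1 (R): throw ball2 h=8 -> lands@9:R; in-air after throw: [b1@2:L b2@9:R]
Beat 2 (L): throw ball1 h=6 -> lands@8:L; in-air after throw: [b1@8:L b2@9:R]
Beat 3 (R): throw ball3 h=8 -> lands@11:R; in-air after throw: [b1@8:L b2@9:R b3@11:R]
Beat 4 (L): throw ball4 h=6 -> lands@10:L; in-air after throw: [b1@8:L b2@9:R b4@10:L b3@11:R]
Beat 5 (R): throw ball5 h=2 -> lands@7:R; in-air after throw: [b5@7:R b1@8:L b2@9:R b4@10:L b3@11:R]
Beat 6 (L): throw ball6 h=8 -> lands@14:L; in-air after throw: [b5@7:R b1@8:L b2@9:R b4@10:L b3@11:R b6@14:L]
Beat 7 (R): throw ball5 h=6 -> lands@13:R; in-air after throw: [b1@8:L b2@9:R b4@10:L b3@11:R b5@13:R b6@14:L]
Beat 8 (L): throw ball1 h=8 -> lands@16:L; in-air after throw: [b2@9:R b4@10:L b3@11:R b5@13:R b6@14:L b1@16:L]
Beat 9 (R): throw ball2 h=6 -> lands@15:R; in-air after throw: [b4@10:L b3@11:R b5@13:R b6@14:L b2@15:R b1@16:L]
Beat 10 (L): throw ball4 h=2 -> lands@12:L; in-air after throw: [b3@11:R b4@12:L b5@13:R b6@14:L b2@15:R b1@16:L]
Beat 11 (R): throw ball3 h=8 -> lands@19:R; in-air after throw: [b4@12:L b5@13:R b6@14:L b2@15:R b1@16:L b3@19:R]
Beat 12 (L): throw ball4 h=6 -> lands@18:L; in-air after throw: [b5@13:R b6@14:L b2@15:R b1@16:L b4@18:L b3@19:R]
Beat 13 (R): throw ball5 h=8 -> lands@21:R; in-air after throw: [b6@14:L b2@15:R b1@16:L b4@18:L b3@19:R b5@21:R]
Ball 5: thrown@5 h=2 -> first land @7; rethrown@7 h=6 -> second land @13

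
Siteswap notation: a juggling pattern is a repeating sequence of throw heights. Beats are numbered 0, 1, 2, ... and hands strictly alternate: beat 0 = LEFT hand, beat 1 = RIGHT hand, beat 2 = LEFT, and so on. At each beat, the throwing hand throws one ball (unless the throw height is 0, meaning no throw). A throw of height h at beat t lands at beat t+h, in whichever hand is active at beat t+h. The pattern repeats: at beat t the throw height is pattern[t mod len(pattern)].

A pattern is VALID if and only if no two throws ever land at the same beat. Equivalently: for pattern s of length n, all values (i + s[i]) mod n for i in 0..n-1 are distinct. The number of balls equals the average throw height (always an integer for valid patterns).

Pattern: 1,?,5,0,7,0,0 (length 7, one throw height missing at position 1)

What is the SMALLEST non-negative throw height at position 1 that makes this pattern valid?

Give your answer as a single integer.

i=0: (0 + 1) mod 7 = 1
i=1: s[i]=? (unknown)
i=2: (2 + 5) mod 7 = 0
i=3: (3 + 0) mod 7 = 3
i=4: (4 + 7) mod 7 = 4
i=5: (5 + 0) mod 7 = 5
i=6: (6 + 0) mod 7 = 6
Known residues: [0, 1, 3, 4, 5, 6]; need a permutation of 0..6, so missing residue r = 2
Need (1 + s) mod 7 = 2; smallest s = (2 - 1) mod 7 = 1

Answer: 1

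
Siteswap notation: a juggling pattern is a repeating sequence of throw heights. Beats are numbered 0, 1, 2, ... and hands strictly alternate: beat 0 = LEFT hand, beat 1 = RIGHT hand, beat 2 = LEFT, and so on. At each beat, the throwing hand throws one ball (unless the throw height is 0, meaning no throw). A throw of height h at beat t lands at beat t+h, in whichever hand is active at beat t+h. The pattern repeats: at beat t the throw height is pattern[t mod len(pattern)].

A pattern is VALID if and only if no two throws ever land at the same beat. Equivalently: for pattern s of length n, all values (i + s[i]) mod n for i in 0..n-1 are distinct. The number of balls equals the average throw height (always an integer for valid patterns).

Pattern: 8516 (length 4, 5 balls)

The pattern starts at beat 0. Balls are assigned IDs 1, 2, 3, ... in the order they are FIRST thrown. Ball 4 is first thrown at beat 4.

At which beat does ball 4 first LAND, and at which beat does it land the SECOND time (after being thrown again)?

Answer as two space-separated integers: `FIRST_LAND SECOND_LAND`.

Beat 0 (L): throw ball1 h=8 -> lands@8:L; in-air after throw: [b1@8:L]
Beat 1 (R): throw ball2 h=5 -> lands@6:L; in-air after throw: [b2@6:L b1@8:L]
Beat 2 (L): throw ball3 h=1 -> lands@3:R; in-air after throw: [b3@3:R b2@6:L b1@8:L]
Beat 3 (R): throw ball3 h=6 -> lands@9:R; in-air after throw: [b2@6:L b1@8:L b3@9:R]
Beat 4 (L): throw ball4 h=8 -> lands@12:L; in-air after throw: [b2@6:L b1@8:L b3@9:R b4@12:L]
Beat 5 (R): throw ball5 h=5 -> lands@10:L; in-air after throw: [b2@6:L b1@8:L b3@9:R b5@10:L b4@12:L]
Beat 6 (L): throw ball2 h=1 -> lands@7:R; in-air after throw: [b2@7:R b1@8:L b3@9:R b5@10:L b4@12:L]
Beat 7 (R): throw ball2 h=6 -> lands@13:R; in-air after throw: [b1@8:L b3@9:R b5@10:L b4@12:L b2@13:R]
Beat 8 (L): throw ball1 h=8 -> lands@16:L; in-air after throw: [b3@9:R b5@10:L b4@12:L b2@13:R b1@16:L]
Beat 9 (R): throw ball3 h=5 -> lands@14:L; in-air after throw: [b5@10:L b4@12:L b2@13:R b3@14:L b1@16:L]
Beat 10 (L): throw ball5 h=1 -> lands@11:R; in-air after throw: [b5@11:R b4@12:L b2@13:R b3@14:L b1@16:L]
Beat 11 (R): throw ball5 h=6 -> lands@17:R; in-air after throw: [b4@12:L b2@13:R b3@14:L b1@16:L b5@17:R]
Beat 12 (L): throw ball4 h=8 -> lands@20:L; in-air after throw: [b2@13:R b3@14:L b1@16:L b5@17:R b4@20:L]
Beat 13 (R): throw ball2 h=5 -> lands@18:L; in-air after throw: [b3@14:L b1@16:L b5@17:R b2@18:L b4@20:L]
Beat 14 (L): throw ball3 h=1 -> lands@15:R; in-air after throw: [b3@15:R b1@16:L b5@17:R b2@18:L b4@20:L]
Beat 15 (R): throw ball3 h=6 -> lands@21:R; in-air after throw: [b1@16:L b5@17:R b2@18:L b4@20:L b3@21:R]
Beat 16 (L): throw ball1 h=8 -> lands@24:L; in-air after throw: [b5@17:R b2@18:L b4@20:L b3@21:R b1@24:L]
Beat 17 (R): throw ball5 h=5 -> lands@22:L; in-air after throw: [b2@18:L b4@20:L b3@21:R b5@22:L b1@24:L]
Beat 18 (L): throw ball2 h=1 -> lands@19:R; in-air after throw: [b2@19:R b4@20:L b3@21:R b5@22:L b1@24:L]
Beat 19 (R): throw ball2 h=6 -> lands@25:R; in-air after throw: [b4@20:L b3@21:R b5@22:L b1@24:L b2@25:R]
Beat 20 (L): throw ball4 h=8 -> lands@28:L; in-air after throw: [b3@21:R b5@22:L b1@24:L b2@25:R b4@28:L]
Ball 4: thrown@4 h=8 -> first land @12; rethrown@12 h=8 -> second land @20

Answer: 12 20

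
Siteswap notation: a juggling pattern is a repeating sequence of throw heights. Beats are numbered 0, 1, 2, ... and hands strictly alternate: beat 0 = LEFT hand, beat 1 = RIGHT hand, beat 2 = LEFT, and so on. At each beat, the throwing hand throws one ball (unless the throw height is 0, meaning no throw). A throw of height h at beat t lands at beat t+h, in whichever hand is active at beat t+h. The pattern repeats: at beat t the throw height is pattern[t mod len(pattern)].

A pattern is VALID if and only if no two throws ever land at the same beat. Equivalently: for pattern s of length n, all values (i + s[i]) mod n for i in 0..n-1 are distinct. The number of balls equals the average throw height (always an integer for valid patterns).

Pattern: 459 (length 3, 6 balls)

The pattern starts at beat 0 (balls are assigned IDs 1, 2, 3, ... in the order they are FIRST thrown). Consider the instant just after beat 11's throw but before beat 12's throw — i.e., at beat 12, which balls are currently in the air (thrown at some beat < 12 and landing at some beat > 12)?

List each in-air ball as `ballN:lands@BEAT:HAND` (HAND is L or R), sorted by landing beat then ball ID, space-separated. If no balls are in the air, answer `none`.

Answer: ball1:lands@13:R ball5:lands@14:L ball2:lands@15:R ball6:lands@17:R ball3:lands@20:L

Derivation:
Beat 0 (L): throw ball1 h=4 -> lands@4:L; in-air after throw: [b1@4:L]
Beat 1 (R): throw ball2 h=5 -> lands@6:L; in-air after throw: [b1@4:L b2@6:L]
Beat 2 (L): throw ball3 h=9 -> lands@11:R; in-air after throw: [b1@4:L b2@6:L b3@11:R]
Beat 3 (R): throw ball4 h=4 -> lands@7:R; in-air after throw: [b1@4:L b2@6:L b4@7:R b3@11:R]
Beat 4 (L): throw ball1 h=5 -> lands@9:R; in-air after throw: [b2@6:L b4@7:R b1@9:R b3@11:R]
Beat 5 (R): throw ball5 h=9 -> lands@14:L; in-air after throw: [b2@6:L b4@7:R b1@9:R b3@11:R b5@14:L]
Beat 6 (L): throw ball2 h=4 -> lands@10:L; in-air after throw: [b4@7:R b1@9:R b2@10:L b3@11:R b5@14:L]
Beat 7 (R): throw ball4 h=5 -> lands@12:L; in-air after throw: [b1@9:R b2@10:L b3@11:R b4@12:L b5@14:L]
Beat 8 (L): throw ball6 h=9 -> lands@17:R; in-air after throw: [b1@9:R b2@10:L b3@11:R b4@12:L b5@14:L b6@17:R]
Beat 9 (R): throw ball1 h=4 -> lands@13:R; in-air after throw: [b2@10:L b3@11:R b4@12:L b1@13:R b5@14:L b6@17:R]
Beat 10 (L): throw ball2 h=5 -> lands@15:R; in-air after throw: [b3@11:R b4@12:L b1@13:R b5@14:L b2@15:R b6@17:R]
Beat 11 (R): throw ball3 h=9 -> lands@20:L; in-air after throw: [b4@12:L b1@13:R b5@14:L b2@15:R b6@17:R b3@20:L]
Beat 12 (L): throw ball4 h=4 -> lands@16:L; in-air after throw: [b1@13:R b5@14:L b2@15:R b4@16:L b6@17:R b3@20:L]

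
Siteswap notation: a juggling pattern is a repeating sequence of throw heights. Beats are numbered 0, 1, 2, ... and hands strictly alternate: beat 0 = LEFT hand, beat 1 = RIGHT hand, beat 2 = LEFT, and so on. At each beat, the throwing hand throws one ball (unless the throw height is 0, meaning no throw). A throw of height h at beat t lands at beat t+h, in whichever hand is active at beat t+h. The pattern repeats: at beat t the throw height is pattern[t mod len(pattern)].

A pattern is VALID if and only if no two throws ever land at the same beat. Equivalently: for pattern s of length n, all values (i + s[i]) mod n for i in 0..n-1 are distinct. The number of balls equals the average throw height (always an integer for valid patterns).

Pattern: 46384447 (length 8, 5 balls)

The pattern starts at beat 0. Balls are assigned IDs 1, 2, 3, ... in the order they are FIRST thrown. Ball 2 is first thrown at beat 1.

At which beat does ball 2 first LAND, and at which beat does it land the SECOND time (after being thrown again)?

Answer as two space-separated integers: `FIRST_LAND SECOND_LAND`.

Answer: 7 14

Derivation:
Beat 0 (L): throw ball1 h=4 -> lands@4:L; in-air after throw: [b1@4:L]
Beat 1 (R): throw ball2 h=6 -> lands@7:R; in-air after throw: [b1@4:L b2@7:R]
Beat 2 (L): throw ball3 h=3 -> lands@5:R; in-air after throw: [b1@4:L b3@5:R b2@7:R]
Beat 3 (R): throw ball4 h=8 -> lands@11:R; in-air after throw: [b1@4:L b3@5:R b2@7:R b4@11:R]
Beat 4 (L): throw ball1 h=4 -> lands@8:L; in-air after throw: [b3@5:R b2@7:R b1@8:L b4@11:R]
Beat 5 (R): throw ball3 h=4 -> lands@9:R; in-air after throw: [b2@7:R b1@8:L b3@9:R b4@11:R]
Beat 6 (L): throw ball5 h=4 -> lands@10:L; in-air after throw: [b2@7:R b1@8:L b3@9:R b5@10:L b4@11:R]
Beat 7 (R): throw ball2 h=7 -> lands@14:L; in-air after throw: [b1@8:L b3@9:R b5@10:L b4@11:R b2@14:L]
Beat 8 (L): throw ball1 h=4 -> lands@12:L; in-air after throw: [b3@9:R b5@10:L b4@11:R b1@12:L b2@14:L]
Beat 9 (R): throw ball3 h=6 -> lands@15:R; in-air after throw: [b5@10:L b4@11:R b1@12:L b2@14:L b3@15:R]
Beat 10 (L): throw ball5 h=3 -> lands@13:R; in-air after throw: [b4@11:R b1@12:L b5@13:R b2@14:L b3@15:R]
Beat 11 (R): throw ball4 h=8 -> lands@19:R; in-air after throw: [b1@12:L b5@13:R b2@14:L b3@15:R b4@19:R]
Beat 12 (L): throw ball1 h=4 -> lands@16:L; in-air after throw: [b5@13:R b2@14:L b3@15:R b1@16:L b4@19:R]
Beat 13 (R): throw ball5 h=4 -> lands@17:R; in-air after throw: [b2@14:L b3@15:R b1@16:L b5@17:R b4@19:R]
Beat 14 (L): throw ball2 h=4 -> lands@18:L; in-air after throw: [b3@15:R b1@16:L b5@17:R b2@18:L b4@19:R]
Ball 2: thrown@1 h=6 -> first land @7; rethrown@7 h=7 -> second land @14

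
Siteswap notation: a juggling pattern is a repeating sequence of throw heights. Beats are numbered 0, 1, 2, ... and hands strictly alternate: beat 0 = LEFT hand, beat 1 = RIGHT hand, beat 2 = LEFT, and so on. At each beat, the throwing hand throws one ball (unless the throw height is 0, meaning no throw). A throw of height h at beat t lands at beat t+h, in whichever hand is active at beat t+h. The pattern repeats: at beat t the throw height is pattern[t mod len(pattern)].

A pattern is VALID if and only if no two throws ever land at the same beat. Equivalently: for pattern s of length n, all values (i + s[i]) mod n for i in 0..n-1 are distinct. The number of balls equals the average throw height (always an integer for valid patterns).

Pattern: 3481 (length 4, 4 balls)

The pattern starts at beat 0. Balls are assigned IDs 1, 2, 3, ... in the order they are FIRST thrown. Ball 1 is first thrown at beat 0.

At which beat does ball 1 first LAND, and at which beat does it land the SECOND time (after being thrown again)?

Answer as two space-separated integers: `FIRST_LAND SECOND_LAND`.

Answer: 3 4

Derivation:
Beat 0 (L): throw ball1 h=3 -> lands@3:R; in-air after throw: [b1@3:R]
Beat 1 (R): throw ball2 h=4 -> lands@5:R; in-air after throw: [b1@3:R b2@5:R]
Beat 2 (L): throw ball3 h=8 -> lands@10:L; in-air after throw: [b1@3:R b2@5:R b3@10:L]
Beat 3 (R): throw ball1 h=1 -> lands@4:L; in-air after throw: [b1@4:L b2@5:R b3@10:L]
Beat 4 (L): throw ball1 h=3 -> lands@7:R; in-air after throw: [b2@5:R b1@7:R b3@10:L]
Ball 1: thrown@0 h=3 -> first land @3; rethrown@3 h=1 -> second land @4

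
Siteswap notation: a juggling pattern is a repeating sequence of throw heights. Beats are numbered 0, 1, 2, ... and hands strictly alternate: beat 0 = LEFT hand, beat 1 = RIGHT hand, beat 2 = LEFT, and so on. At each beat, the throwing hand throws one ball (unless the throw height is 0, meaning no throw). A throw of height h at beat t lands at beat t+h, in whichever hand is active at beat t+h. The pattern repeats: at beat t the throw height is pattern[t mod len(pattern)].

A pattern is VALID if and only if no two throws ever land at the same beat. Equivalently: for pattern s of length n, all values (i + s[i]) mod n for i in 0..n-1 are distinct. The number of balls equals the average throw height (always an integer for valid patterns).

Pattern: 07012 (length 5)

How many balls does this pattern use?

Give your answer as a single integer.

Answer: 2

Derivation:
Pattern = [0, 7, 0, 1, 2], length n = 5
  position 0: throw height = 0, running sum = 0
  position 1: throw height = 7, running sum = 7
  position 2: throw height = 0, running sum = 7
  position 3: throw height = 1, running sum = 8
  position 4: throw height = 2, running sum = 10
Total sum = 10; balls = sum / n = 10 / 5 = 2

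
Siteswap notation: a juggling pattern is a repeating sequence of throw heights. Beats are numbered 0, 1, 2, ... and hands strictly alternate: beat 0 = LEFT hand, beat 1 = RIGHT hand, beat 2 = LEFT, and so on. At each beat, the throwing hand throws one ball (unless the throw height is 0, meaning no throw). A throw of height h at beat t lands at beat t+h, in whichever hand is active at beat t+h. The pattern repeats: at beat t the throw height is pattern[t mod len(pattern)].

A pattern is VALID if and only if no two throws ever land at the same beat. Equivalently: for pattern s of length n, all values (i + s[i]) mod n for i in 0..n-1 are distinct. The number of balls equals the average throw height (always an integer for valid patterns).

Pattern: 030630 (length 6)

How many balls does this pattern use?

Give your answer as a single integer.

Answer: 2

Derivation:
Pattern = [0, 3, 0, 6, 3, 0], length n = 6
  position 0: throw height = 0, running sum = 0
  position 1: throw height = 3, running sum = 3
  position 2: throw height = 0, running sum = 3
  position 3: throw height = 6, running sum = 9
  position 4: throw height = 3, running sum = 12
  position 5: throw height = 0, running sum = 12
Total sum = 12; balls = sum / n = 12 / 6 = 2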